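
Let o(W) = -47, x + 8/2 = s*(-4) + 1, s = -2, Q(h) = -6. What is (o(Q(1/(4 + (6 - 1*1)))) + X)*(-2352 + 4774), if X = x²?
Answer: -53284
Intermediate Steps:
x = 5 (x = -4 + (-2*(-4) + 1) = -4 + (8 + 1) = -4 + 9 = 5)
X = 25 (X = 5² = 25)
(o(Q(1/(4 + (6 - 1*1)))) + X)*(-2352 + 4774) = (-47 + 25)*(-2352 + 4774) = -22*2422 = -53284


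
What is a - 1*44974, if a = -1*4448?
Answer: -49422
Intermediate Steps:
a = -4448
a - 1*44974 = -4448 - 1*44974 = -4448 - 44974 = -49422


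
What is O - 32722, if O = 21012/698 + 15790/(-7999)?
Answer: -91269877238/2791651 ≈ -32694.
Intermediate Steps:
O = 78526784/2791651 (O = 21012*(1/698) + 15790*(-1/7999) = 10506/349 - 15790/7999 = 78526784/2791651 ≈ 28.129)
O - 32722 = 78526784/2791651 - 32722 = -91269877238/2791651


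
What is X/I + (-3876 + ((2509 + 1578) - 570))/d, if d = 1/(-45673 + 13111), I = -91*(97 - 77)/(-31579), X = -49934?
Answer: 9849246887/910 ≈ 1.0823e+7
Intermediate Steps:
I = 1820/31579 (I = -91*20*(-1/31579) = -1820*(-1/31579) = 1820/31579 ≈ 0.057633)
d = -1/32562 (d = 1/(-32562) = -1/32562 ≈ -3.0711e-5)
X/I + (-3876 + ((2509 + 1578) - 570))/d = -49934/1820/31579 + (-3876 + ((2509 + 1578) - 570))/(-1/32562) = -49934*31579/1820 + (-3876 + (4087 - 570))*(-32562) = -788432893/910 + (-3876 + 3517)*(-32562) = -788432893/910 - 359*(-32562) = -788432893/910 + 11689758 = 9849246887/910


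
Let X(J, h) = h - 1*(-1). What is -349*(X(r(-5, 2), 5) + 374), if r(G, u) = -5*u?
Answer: -132620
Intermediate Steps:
X(J, h) = 1 + h (X(J, h) = h + 1 = 1 + h)
-349*(X(r(-5, 2), 5) + 374) = -349*((1 + 5) + 374) = -349*(6 + 374) = -349*380 = -132620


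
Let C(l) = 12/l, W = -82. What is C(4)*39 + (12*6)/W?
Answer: 4761/41 ≈ 116.12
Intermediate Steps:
C(4)*39 + (12*6)/W = (12/4)*39 + (12*6)/(-82) = (12*(¼))*39 + 72*(-1/82) = 3*39 - 36/41 = 117 - 36/41 = 4761/41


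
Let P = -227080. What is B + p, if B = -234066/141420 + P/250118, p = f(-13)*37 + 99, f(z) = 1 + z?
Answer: -1024490831799/2947640630 ≈ -347.56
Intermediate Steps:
p = -345 (p = (1 - 13)*37 + 99 = -12*37 + 99 = -444 + 99 = -345)
B = -7554814449/2947640630 (B = -234066/141420 - 227080/250118 = -234066*1/141420 - 227080*1/250118 = -39011/23570 - 113540/125059 = -7554814449/2947640630 ≈ -2.5630)
B + p = -7554814449/2947640630 - 345 = -1024490831799/2947640630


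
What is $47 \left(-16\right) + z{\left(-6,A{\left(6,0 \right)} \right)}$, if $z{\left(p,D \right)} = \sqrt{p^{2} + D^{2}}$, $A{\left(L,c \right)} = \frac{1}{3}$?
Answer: $-752 + \frac{5 \sqrt{13}}{3} \approx -745.99$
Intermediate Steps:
$A{\left(L,c \right)} = \frac{1}{3}$
$z{\left(p,D \right)} = \sqrt{D^{2} + p^{2}}$
$47 \left(-16\right) + z{\left(-6,A{\left(6,0 \right)} \right)} = 47 \left(-16\right) + \sqrt{\left(\frac{1}{3}\right)^{2} + \left(-6\right)^{2}} = -752 + \sqrt{\frac{1}{9} + 36} = -752 + \sqrt{\frac{325}{9}} = -752 + \frac{5 \sqrt{13}}{3}$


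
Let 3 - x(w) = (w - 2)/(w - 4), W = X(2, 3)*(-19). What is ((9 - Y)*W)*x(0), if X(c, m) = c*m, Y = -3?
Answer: -3420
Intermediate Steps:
W = -114 (W = (2*3)*(-19) = 6*(-19) = -114)
x(w) = 3 - (-2 + w)/(-4 + w) (x(w) = 3 - (w - 2)/(w - 4) = 3 - (-2 + w)/(-4 + w))
((9 - Y)*W)*x(0) = ((9 - 1*(-3))*(-114))*(2*(-5 + 0)/(-4 + 0)) = ((9 + 3)*(-114))*(2*(-5)/(-4)) = (12*(-114))*(2*(-1/4)*(-5)) = -1368*5/2 = -3420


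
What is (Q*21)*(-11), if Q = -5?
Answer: 1155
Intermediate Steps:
(Q*21)*(-11) = -5*21*(-11) = -105*(-11) = 1155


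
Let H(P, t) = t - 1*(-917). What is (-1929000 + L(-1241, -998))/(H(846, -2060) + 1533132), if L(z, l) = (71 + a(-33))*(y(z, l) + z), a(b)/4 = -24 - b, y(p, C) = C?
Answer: -2168573/1531989 ≈ -1.4155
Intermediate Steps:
a(b) = -96 - 4*b (a(b) = 4*(-24 - b) = -96 - 4*b)
L(z, l) = 107*l + 107*z (L(z, l) = (71 + (-96 - 4*(-33)))*(l + z) = (71 + (-96 + 132))*(l + z) = (71 + 36)*(l + z) = 107*(l + z) = 107*l + 107*z)
H(P, t) = 917 + t (H(P, t) = t + 917 = 917 + t)
(-1929000 + L(-1241, -998))/(H(846, -2060) + 1533132) = (-1929000 + (107*(-998) + 107*(-1241)))/((917 - 2060) + 1533132) = (-1929000 + (-106786 - 132787))/(-1143 + 1533132) = (-1929000 - 239573)/1531989 = -2168573*1/1531989 = -2168573/1531989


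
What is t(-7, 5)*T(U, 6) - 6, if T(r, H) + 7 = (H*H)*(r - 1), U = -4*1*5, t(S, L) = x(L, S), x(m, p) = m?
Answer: -3821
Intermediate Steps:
t(S, L) = L
U = -20 (U = -4*5 = -20)
T(r, H) = -7 + H²*(-1 + r) (T(r, H) = -7 + (H*H)*(r - 1) = -7 + H²*(-1 + r))
t(-7, 5)*T(U, 6) - 6 = 5*(-7 - 1*6² - 20*6²) - 6 = 5*(-7 - 1*36 - 20*36) - 6 = 5*(-7 - 36 - 720) - 6 = 5*(-763) - 6 = -3815 - 6 = -3821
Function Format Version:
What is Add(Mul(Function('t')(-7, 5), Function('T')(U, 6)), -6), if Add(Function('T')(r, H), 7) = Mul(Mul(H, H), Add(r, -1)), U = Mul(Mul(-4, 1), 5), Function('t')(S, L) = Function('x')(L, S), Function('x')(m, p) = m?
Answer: -3821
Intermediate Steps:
Function('t')(S, L) = L
U = -20 (U = Mul(-4, 5) = -20)
Function('T')(r, H) = Add(-7, Mul(Pow(H, 2), Add(-1, r))) (Function('T')(r, H) = Add(-7, Mul(Mul(H, H), Add(r, -1))) = Add(-7, Mul(Pow(H, 2), Add(-1, r))))
Add(Mul(Function('t')(-7, 5), Function('T')(U, 6)), -6) = Add(Mul(5, Add(-7, Mul(-1, Pow(6, 2)), Mul(-20, Pow(6, 2)))), -6) = Add(Mul(5, Add(-7, Mul(-1, 36), Mul(-20, 36))), -6) = Add(Mul(5, Add(-7, -36, -720)), -6) = Add(Mul(5, -763), -6) = Add(-3815, -6) = -3821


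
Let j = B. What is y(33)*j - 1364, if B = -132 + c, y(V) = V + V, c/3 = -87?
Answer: -27302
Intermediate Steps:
c = -261 (c = 3*(-87) = -261)
y(V) = 2*V
B = -393 (B = -132 - 261 = -393)
j = -393
y(33)*j - 1364 = (2*33)*(-393) - 1364 = 66*(-393) - 1364 = -25938 - 1364 = -27302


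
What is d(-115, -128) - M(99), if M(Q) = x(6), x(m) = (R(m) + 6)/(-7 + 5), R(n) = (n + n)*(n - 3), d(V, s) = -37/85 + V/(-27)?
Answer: 56971/2295 ≈ 24.824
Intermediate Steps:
d(V, s) = -37/85 - V/27 (d(V, s) = -37*1/85 + V*(-1/27) = -37/85 - V/27)
R(n) = 2*n*(-3 + n) (R(n) = (2*n)*(-3 + n) = 2*n*(-3 + n))
x(m) = -3 - m*(-3 + m) (x(m) = (2*m*(-3 + m) + 6)/(-7 + 5) = (6 + 2*m*(-3 + m))/(-2) = (6 + 2*m*(-3 + m))*(-1/2) = -3 - m*(-3 + m))
M(Q) = -21 (M(Q) = -3 - 1*6*(-3 + 6) = -3 - 1*6*3 = -3 - 18 = -21)
d(-115, -128) - M(99) = (-37/85 - 1/27*(-115)) - 1*(-21) = (-37/85 + 115/27) + 21 = 8776/2295 + 21 = 56971/2295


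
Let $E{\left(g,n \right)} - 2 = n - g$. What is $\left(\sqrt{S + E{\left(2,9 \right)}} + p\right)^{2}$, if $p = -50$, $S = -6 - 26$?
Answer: $\left(50 - i \sqrt{23}\right)^{2} \approx 2477.0 - 479.58 i$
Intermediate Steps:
$S = -32$ ($S = -6 - 26 = -32$)
$E{\left(g,n \right)} = 2 + n - g$ ($E{\left(g,n \right)} = 2 - \left(g - n\right) = 2 + n - g$)
$\left(\sqrt{S + E{\left(2,9 \right)}} + p\right)^{2} = \left(\sqrt{-32 + \left(2 + 9 - 2\right)} - 50\right)^{2} = \left(\sqrt{-32 + 9} - 50\right)^{2} = \left(\sqrt{-23} - 50\right)^{2} = \left(i \sqrt{23} - 50\right)^{2} = \left(-50 + i \sqrt{23}\right)^{2}$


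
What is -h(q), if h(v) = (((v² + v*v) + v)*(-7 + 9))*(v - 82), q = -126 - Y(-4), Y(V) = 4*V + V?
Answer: 8409616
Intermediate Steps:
Y(V) = 5*V
q = -106 (q = -126 - 5*(-4) = -126 - 1*(-20) = -126 + 20 = -106)
h(v) = (-82 + v)*(2*v + 4*v²) (h(v) = (((v² + v²) + v)*2)*(-82 + v) = ((2*v² + v)*2)*(-82 + v) = ((v + 2*v²)*2)*(-82 + v) = (2*v + 4*v²)*(-82 + v) = (-82 + v)*(2*v + 4*v²))
-h(q) = -2*(-106)*(-82 - 163*(-106) + 2*(-106)²) = -2*(-106)*(-82 + 17278 + 2*11236) = -2*(-106)*(-82 + 17278 + 22472) = -2*(-106)*39668 = -1*(-8409616) = 8409616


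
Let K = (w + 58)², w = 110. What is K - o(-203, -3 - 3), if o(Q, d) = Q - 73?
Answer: 28500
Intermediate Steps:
o(Q, d) = -73 + Q
K = 28224 (K = (110 + 58)² = 168² = 28224)
K - o(-203, -3 - 3) = 28224 - (-73 - 203) = 28224 - 1*(-276) = 28224 + 276 = 28500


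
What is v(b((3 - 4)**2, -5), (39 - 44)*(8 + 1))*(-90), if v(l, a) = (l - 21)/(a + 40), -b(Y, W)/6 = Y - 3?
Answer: -162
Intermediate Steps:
b(Y, W) = 18 - 6*Y (b(Y, W) = -6*(Y - 3) = -6*(-3 + Y) = 18 - 6*Y)
v(l, a) = (-21 + l)/(40 + a)
v(b((3 - 4)**2, -5), (39 - 44)*(8 + 1))*(-90) = ((-21 + (18 - 6*(3 - 4)**2))/(40 + (39 - 44)*(8 + 1)))*(-90) = ((-21 + (18 - 6*(-1)**2))/(40 - 5*9))*(-90) = ((-21 + (18 - 6*1))/(40 - 45))*(-90) = ((-21 + (18 - 6))/(-5))*(-90) = -(-21 + 12)/5*(-90) = -1/5*(-9)*(-90) = (9/5)*(-90) = -162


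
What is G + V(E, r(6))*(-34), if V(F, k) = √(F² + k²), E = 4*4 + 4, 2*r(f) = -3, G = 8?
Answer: 8 - 17*√1609 ≈ -673.91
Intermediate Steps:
r(f) = -3/2 (r(f) = (½)*(-3) = -3/2)
E = 20 (E = 16 + 4 = 20)
G + V(E, r(6))*(-34) = 8 + √(20² + (-3/2)²)*(-34) = 8 + √(400 + 9/4)*(-34) = 8 + √(1609/4)*(-34) = 8 + (√1609/2)*(-34) = 8 - 17*√1609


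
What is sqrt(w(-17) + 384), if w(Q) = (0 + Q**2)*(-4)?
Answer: 2*I*sqrt(193) ≈ 27.785*I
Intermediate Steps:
w(Q) = -4*Q**2 (w(Q) = Q**2*(-4) = -4*Q**2)
sqrt(w(-17) + 384) = sqrt(-4*(-17)**2 + 384) = sqrt(-4*289 + 384) = sqrt(-1156 + 384) = sqrt(-772) = 2*I*sqrt(193)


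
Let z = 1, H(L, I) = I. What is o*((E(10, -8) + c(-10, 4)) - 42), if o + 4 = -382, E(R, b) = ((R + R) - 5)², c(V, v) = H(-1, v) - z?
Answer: -71796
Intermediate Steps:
c(V, v) = -1 + v (c(V, v) = v - 1*1 = v - 1 = -1 + v)
E(R, b) = (-5 + 2*R)² (E(R, b) = (2*R - 5)² = (-5 + 2*R)²)
o = -386 (o = -4 - 382 = -386)
o*((E(10, -8) + c(-10, 4)) - 42) = -386*(((-5 + 2*10)² + (-1 + 4)) - 42) = -386*(((-5 + 20)² + 3) - 42) = -386*((15² + 3) - 42) = -386*((225 + 3) - 42) = -386*(228 - 42) = -386*186 = -71796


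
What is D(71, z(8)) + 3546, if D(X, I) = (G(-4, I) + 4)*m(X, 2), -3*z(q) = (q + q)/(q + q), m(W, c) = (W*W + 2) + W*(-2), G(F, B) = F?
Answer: 3546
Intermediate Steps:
m(W, c) = 2 + W**2 - 2*W (m(W, c) = (W**2 + 2) - 2*W = (2 + W**2) - 2*W = 2 + W**2 - 2*W)
z(q) = -1/3 (z(q) = -(q + q)/(3*(q + q)) = -2*q/(3*(2*q)) = -2*q*1/(2*q)/3 = -1/3*1 = -1/3)
D(X, I) = 0 (D(X, I) = (-4 + 4)*(2 + X**2 - 2*X) = 0*(2 + X**2 - 2*X) = 0)
D(71, z(8)) + 3546 = 0 + 3546 = 3546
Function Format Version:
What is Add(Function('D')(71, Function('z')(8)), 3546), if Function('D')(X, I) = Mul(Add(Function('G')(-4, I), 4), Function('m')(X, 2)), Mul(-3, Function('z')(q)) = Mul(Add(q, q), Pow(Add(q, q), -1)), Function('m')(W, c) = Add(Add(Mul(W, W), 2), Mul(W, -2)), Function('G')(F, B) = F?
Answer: 3546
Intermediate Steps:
Function('m')(W, c) = Add(2, Pow(W, 2), Mul(-2, W)) (Function('m')(W, c) = Add(Add(Pow(W, 2), 2), Mul(-2, W)) = Add(Add(2, Pow(W, 2)), Mul(-2, W)) = Add(2, Pow(W, 2), Mul(-2, W)))
Function('z')(q) = Rational(-1, 3) (Function('z')(q) = Mul(Rational(-1, 3), Mul(Add(q, q), Pow(Add(q, q), -1))) = Mul(Rational(-1, 3), Mul(Mul(2, q), Pow(Mul(2, q), -1))) = Mul(Rational(-1, 3), Mul(Mul(2, q), Mul(Rational(1, 2), Pow(q, -1)))) = Mul(Rational(-1, 3), 1) = Rational(-1, 3))
Function('D')(X, I) = 0 (Function('D')(X, I) = Mul(Add(-4, 4), Add(2, Pow(X, 2), Mul(-2, X))) = Mul(0, Add(2, Pow(X, 2), Mul(-2, X))) = 0)
Add(Function('D')(71, Function('z')(8)), 3546) = Add(0, 3546) = 3546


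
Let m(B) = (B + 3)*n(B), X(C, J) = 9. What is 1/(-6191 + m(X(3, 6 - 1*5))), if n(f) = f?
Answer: -1/6083 ≈ -0.00016439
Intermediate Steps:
m(B) = B*(3 + B) (m(B) = (B + 3)*B = (3 + B)*B = B*(3 + B))
1/(-6191 + m(X(3, 6 - 1*5))) = 1/(-6191 + 9*(3 + 9)) = 1/(-6191 + 9*12) = 1/(-6191 + 108) = 1/(-6083) = -1/6083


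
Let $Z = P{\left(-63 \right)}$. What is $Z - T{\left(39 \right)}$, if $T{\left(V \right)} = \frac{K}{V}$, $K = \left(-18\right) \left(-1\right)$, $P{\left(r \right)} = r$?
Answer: $- \frac{825}{13} \approx -63.462$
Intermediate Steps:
$K = 18$
$Z = -63$
$T{\left(V \right)} = \frac{18}{V}$
$Z - T{\left(39 \right)} = -63 - \frac{18}{39} = -63 - 18 \cdot \frac{1}{39} = -63 - \frac{6}{13} = - \frac{825}{13}$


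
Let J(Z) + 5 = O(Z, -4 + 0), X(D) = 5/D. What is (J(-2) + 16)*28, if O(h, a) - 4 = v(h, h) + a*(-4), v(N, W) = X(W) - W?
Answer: 854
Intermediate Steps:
v(N, W) = -W + 5/W (v(N, W) = 5/W - W = -W + 5/W)
O(h, a) = 4 - h - 4*a + 5/h (O(h, a) = 4 + ((-h + 5/h) + a*(-4)) = 4 + ((-h + 5/h) - 4*a) = 4 + (-h - 4*a + 5/h) = 4 - h - 4*a + 5/h)
J(Z) = 15 - Z + 5/Z (J(Z) = -5 + (4 - Z - 4*(-4 + 0) + 5/Z) = -5 + (4 - Z - 4*(-4) + 5/Z) = -5 + (4 - Z + 16 + 5/Z) = -5 + (20 - Z + 5/Z) = 15 - Z + 5/Z)
(J(-2) + 16)*28 = ((15 - 1*(-2) + 5/(-2)) + 16)*28 = ((15 + 2 + 5*(-1/2)) + 16)*28 = ((15 + 2 - 5/2) + 16)*28 = (29/2 + 16)*28 = (61/2)*28 = 854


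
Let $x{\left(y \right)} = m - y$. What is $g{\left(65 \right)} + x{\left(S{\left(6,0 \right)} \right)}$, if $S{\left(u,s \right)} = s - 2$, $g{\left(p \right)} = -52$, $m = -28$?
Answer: $-78$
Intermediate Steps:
$S{\left(u,s \right)} = -2 + s$ ($S{\left(u,s \right)} = s - 2 = -2 + s$)
$x{\left(y \right)} = -28 - y$
$g{\left(65 \right)} + x{\left(S{\left(6,0 \right)} \right)} = -52 - 26 = -78$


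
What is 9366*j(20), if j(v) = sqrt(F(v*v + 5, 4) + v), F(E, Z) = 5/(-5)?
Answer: 9366*sqrt(19) ≈ 40825.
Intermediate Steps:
F(E, Z) = -1 (F(E, Z) = 5*(-1/5) = -1)
j(v) = sqrt(-1 + v)
9366*j(20) = 9366*sqrt(-1 + 20) = 9366*sqrt(19)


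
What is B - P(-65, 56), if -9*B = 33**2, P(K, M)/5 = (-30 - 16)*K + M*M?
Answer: -30751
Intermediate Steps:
P(K, M) = -230*K + 5*M**2 (P(K, M) = 5*((-30 - 16)*K + M*M) = 5*(-46*K + M**2) = 5*(M**2 - 46*K) = -230*K + 5*M**2)
B = -121 (B = -1/9*33**2 = -1/9*1089 = -121)
B - P(-65, 56) = -121 - (-230*(-65) + 5*56**2) = -121 - (14950 + 5*3136) = -121 - (14950 + 15680) = -121 - 1*30630 = -121 - 30630 = -30751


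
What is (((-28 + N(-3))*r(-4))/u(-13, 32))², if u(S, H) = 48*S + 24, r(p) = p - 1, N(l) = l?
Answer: 961/14400 ≈ 0.066736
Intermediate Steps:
r(p) = -1 + p
u(S, H) = 24 + 48*S
(((-28 + N(-3))*r(-4))/u(-13, 32))² = (((-28 - 3)*(-1 - 4))/(24 + 48*(-13)))² = ((-31*(-5))/(24 - 624))² = (155/(-600))² = (155*(-1/600))² = (-31/120)² = 961/14400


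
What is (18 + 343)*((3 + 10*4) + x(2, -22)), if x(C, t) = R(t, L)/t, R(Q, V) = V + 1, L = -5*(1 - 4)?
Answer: 167865/11 ≈ 15260.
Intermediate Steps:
L = 15 (L = -5*(-3) = 15)
R(Q, V) = 1 + V
x(C, t) = 16/t (x(C, t) = (1 + 15)/t = 16/t)
(18 + 343)*((3 + 10*4) + x(2, -22)) = (18 + 343)*((3 + 10*4) + 16/(-22)) = 361*((3 + 40) + 16*(-1/22)) = 361*(43 - 8/11) = 361*(465/11) = 167865/11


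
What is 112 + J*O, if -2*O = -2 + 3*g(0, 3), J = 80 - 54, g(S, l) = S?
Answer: 138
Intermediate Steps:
J = 26
O = 1 (O = -(-2 + 3*0)/2 = -(-2 + 0)/2 = -½*(-2) = 1)
112 + J*O = 112 + 26*1 = 112 + 26 = 138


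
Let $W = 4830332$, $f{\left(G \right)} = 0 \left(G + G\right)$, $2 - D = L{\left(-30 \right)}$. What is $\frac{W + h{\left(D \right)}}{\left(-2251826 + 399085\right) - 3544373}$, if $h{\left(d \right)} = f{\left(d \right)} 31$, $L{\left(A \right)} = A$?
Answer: $- \frac{2415166}{2698557} \approx -0.89498$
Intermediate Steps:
$D = 32$ ($D = 2 - -30 = 2 + 30 = 32$)
$f{\left(G \right)} = 0$ ($f{\left(G \right)} = 0 \cdot 2 G = 0$)
$h{\left(d \right)} = 0$ ($h{\left(d \right)} = 0 \cdot 31 = 0$)
$\frac{W + h{\left(D \right)}}{\left(-2251826 + 399085\right) - 3544373} = \frac{4830332 + 0}{\left(-2251826 + 399085\right) - 3544373} = \frac{4830332}{-1852741 - 3544373} = \frac{4830332}{-5397114} = 4830332 \left(- \frac{1}{5397114}\right) = - \frac{2415166}{2698557}$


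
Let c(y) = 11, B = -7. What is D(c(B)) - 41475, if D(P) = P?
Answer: -41464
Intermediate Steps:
D(c(B)) - 41475 = 11 - 41475 = -41464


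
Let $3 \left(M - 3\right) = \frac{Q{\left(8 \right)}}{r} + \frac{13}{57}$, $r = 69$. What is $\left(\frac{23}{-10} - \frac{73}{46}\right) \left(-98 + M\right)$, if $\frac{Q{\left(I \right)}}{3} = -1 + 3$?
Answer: $\frac{55610078}{150765} \approx 368.85$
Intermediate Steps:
$Q{\left(I \right)} = 6$ ($Q{\left(I \right)} = 3 \left(-1 + 3\right) = 3 \cdot 2 = 6$)
$M = \frac{12212}{3933}$ ($M = 3 + \frac{\frac{6}{69} + \frac{13}{57}}{3} = 3 + \frac{6 \cdot \frac{1}{69} + 13 \cdot \frac{1}{57}}{3} = 3 + \frac{\frac{2}{23} + \frac{13}{57}}{3} = 3 + \frac{1}{3} \cdot \frac{413}{1311} = 3 + \frac{413}{3933} = \frac{12212}{3933} \approx 3.105$)
$\left(\frac{23}{-10} - \frac{73}{46}\right) \left(-98 + M\right) = \left(\frac{23}{-10} - \frac{73}{46}\right) \left(-98 + \frac{12212}{3933}\right) = \left(23 \left(- \frac{1}{10}\right) - \frac{73}{46}\right) \left(- \frac{373222}{3933}\right) = \left(- \frac{23}{10} - \frac{73}{46}\right) \left(- \frac{373222}{3933}\right) = \left(- \frac{447}{115}\right) \left(- \frac{373222}{3933}\right) = \frac{55610078}{150765}$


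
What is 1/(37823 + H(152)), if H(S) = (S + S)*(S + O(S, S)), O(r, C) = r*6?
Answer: 1/361279 ≈ 2.7679e-6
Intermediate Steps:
O(r, C) = 6*r
H(S) = 14*S**2 (H(S) = (S + S)*(S + 6*S) = (2*S)*(7*S) = 14*S**2)
1/(37823 + H(152)) = 1/(37823 + 14*152**2) = 1/(37823 + 14*23104) = 1/(37823 + 323456) = 1/361279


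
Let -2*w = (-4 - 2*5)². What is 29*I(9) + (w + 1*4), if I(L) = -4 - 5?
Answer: -355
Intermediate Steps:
w = -98 (w = -(-4 - 2*5)²/2 = -(-4 - 10)²/2 = -½*(-14)² = -½*196 = -98)
I(L) = -9
29*I(9) + (w + 1*4) = 29*(-9) + (-98 + 1*4) = -261 + (-98 + 4) = -261 - 94 = -355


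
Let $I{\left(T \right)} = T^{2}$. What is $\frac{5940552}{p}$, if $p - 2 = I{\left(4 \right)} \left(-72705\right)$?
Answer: $- \frac{2970276}{581639} \approx -5.1067$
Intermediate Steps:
$p = -1163278$ ($p = 2 + 4^{2} \left(-72705\right) = 2 + 16 \left(-72705\right) = 2 - 1163280 = -1163278$)
$\frac{5940552}{p} = \frac{5940552}{-1163278} = 5940552 \left(- \frac{1}{1163278}\right) = - \frac{2970276}{581639}$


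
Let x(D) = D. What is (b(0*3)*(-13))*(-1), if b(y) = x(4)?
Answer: 52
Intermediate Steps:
b(y) = 4
(b(0*3)*(-13))*(-1) = (4*(-13))*(-1) = -52*(-1) = 52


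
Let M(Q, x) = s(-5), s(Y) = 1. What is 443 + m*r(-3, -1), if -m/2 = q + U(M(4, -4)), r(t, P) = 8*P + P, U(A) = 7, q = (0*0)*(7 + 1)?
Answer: 569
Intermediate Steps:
M(Q, x) = 1
q = 0 (q = 0*8 = 0)
r(t, P) = 9*P
m = -14 (m = -2*(0 + 7) = -2*7 = -14)
443 + m*r(-3, -1) = 443 - 126*(-1) = 443 - 14*(-9) = 443 + 126 = 569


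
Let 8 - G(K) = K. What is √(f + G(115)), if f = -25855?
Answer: I*√25962 ≈ 161.13*I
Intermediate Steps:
G(K) = 8 - K
√(f + G(115)) = √(-25855 + (8 - 1*115)) = √(-25855 + (8 - 115)) = √(-25855 - 107) = √(-25962) = I*√25962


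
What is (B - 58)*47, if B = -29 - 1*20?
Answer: -5029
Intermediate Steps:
B = -49 (B = -29 - 20 = -49)
(B - 58)*47 = (-49 - 58)*47 = -107*47 = -5029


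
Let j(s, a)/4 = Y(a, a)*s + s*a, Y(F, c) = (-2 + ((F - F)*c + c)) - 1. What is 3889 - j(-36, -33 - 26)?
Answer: -13535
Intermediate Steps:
Y(F, c) = -3 + c (Y(F, c) = (-2 + (0*c + c)) - 1 = (-2 + (0 + c)) - 1 = (-2 + c) - 1 = -3 + c)
j(s, a) = 4*a*s + 4*s*(-3 + a) (j(s, a) = 4*((-3 + a)*s + s*a) = 4*(s*(-3 + a) + a*s) = 4*(a*s + s*(-3 + a)) = 4*a*s + 4*s*(-3 + a))
3889 - j(-36, -33 - 26) = 3889 - 4*(-36)*(-3 + 2*(-33 - 26)) = 3889 - 4*(-36)*(-3 + 2*(-59)) = 3889 - 4*(-36)*(-3 - 118) = 3889 - 4*(-36)*(-121) = 3889 - 1*17424 = 3889 - 17424 = -13535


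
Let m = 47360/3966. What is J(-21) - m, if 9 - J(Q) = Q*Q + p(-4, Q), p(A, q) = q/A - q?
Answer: -3729559/7932 ≈ -470.19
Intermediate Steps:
p(A, q) = -q + q/A
J(Q) = 9 - Q² + 5*Q/4 (J(Q) = 9 - (Q*Q + (-Q + Q/(-4))) = 9 - (Q² + (-Q + Q*(-¼))) = 9 - (Q² + (-Q - Q/4)) = 9 - (Q² - 5*Q/4) = 9 + (-Q² + 5*Q/4) = 9 - Q² + 5*Q/4)
m = 23680/1983 (m = 47360*(1/3966) = 23680/1983 ≈ 11.941)
J(-21) - m = (9 - 1*(-21)² + (5/4)*(-21)) - 1*23680/1983 = (9 - 1*441 - 105/4) - 23680/1983 = (9 - 441 - 105/4) - 23680/1983 = -1833/4 - 23680/1983 = -3729559/7932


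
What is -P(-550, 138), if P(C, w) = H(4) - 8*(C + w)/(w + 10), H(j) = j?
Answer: -972/37 ≈ -26.270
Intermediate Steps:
P(C, w) = 4 - 8*(C + w)/(10 + w) (P(C, w) = 4 - 8*(C + w)/(w + 10) = 4 - 8*(C + w)/(10 + w))
-P(-550, 138) = -4*(10 - 1*138 - 2*(-550))/(10 + 138) = -4*(10 - 138 + 1100)/148 = -4*972/148 = -1*972/37 = -972/37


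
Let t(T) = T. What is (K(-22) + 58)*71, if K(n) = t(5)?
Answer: 4473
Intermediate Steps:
K(n) = 5
(K(-22) + 58)*71 = (5 + 58)*71 = 63*71 = 4473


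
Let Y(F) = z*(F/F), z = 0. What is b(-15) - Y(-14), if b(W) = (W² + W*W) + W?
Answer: 435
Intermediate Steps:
Y(F) = 0 (Y(F) = 0*(F/F) = 0*1 = 0)
b(W) = W + 2*W² (b(W) = (W² + W²) + W = 2*W² + W = W + 2*W²)
b(-15) - Y(-14) = -15*(1 + 2*(-15)) - 1*0 = -15*(1 - 30) + 0 = -15*(-29) + 0 = 435 + 0 = 435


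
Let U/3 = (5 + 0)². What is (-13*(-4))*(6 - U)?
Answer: -3588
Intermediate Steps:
U = 75 (U = 3*(5 + 0)² = 3*5² = 3*25 = 75)
(-13*(-4))*(6 - U) = (-13*(-4))*(6 - 1*75) = 52*(6 - 75) = 52*(-69) = -3588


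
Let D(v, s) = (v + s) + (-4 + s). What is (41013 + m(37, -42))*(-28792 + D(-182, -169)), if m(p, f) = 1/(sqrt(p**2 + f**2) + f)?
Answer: -1646000732124/1369 - 29316*sqrt(3133)/1369 ≈ -1.2023e+9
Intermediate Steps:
D(v, s) = -4 + v + 2*s (D(v, s) = (s + v) + (-4 + s) = -4 + v + 2*s)
m(p, f) = 1/(f + sqrt(f**2 + p**2)) (m(p, f) = 1/(sqrt(f**2 + p**2) + f) = 1/(f + sqrt(f**2 + p**2)))
(41013 + m(37, -42))*(-28792 + D(-182, -169)) = (41013 + 1/(-42 + sqrt((-42)**2 + 37**2)))*(-28792 + (-4 - 182 + 2*(-169))) = (41013 + 1/(-42 + sqrt(1764 + 1369)))*(-28792 + (-4 - 182 - 338)) = (41013 + 1/(-42 + sqrt(3133)))*(-28792 - 524) = (41013 + 1/(-42 + sqrt(3133)))*(-29316) = -1202337108 - 29316/(-42 + sqrt(3133))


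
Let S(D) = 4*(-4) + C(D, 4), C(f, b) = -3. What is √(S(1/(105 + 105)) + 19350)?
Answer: √19331 ≈ 139.04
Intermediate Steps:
S(D) = -19 (S(D) = 4*(-4) - 3 = -16 - 3 = -19)
√(S(1/(105 + 105)) + 19350) = √(-19 + 19350) = √19331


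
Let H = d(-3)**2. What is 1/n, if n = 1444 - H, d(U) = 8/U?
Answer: 9/12932 ≈ 0.00069595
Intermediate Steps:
H = 64/9 (H = (8/(-3))**2 = (8*(-1/3))**2 = (-8/3)**2 = 64/9 ≈ 7.1111)
n = 12932/9 (n = 1444 - 1*64/9 = 1444 - 64/9 = 12932/9 ≈ 1436.9)
1/n = 1/(12932/9) = 9/12932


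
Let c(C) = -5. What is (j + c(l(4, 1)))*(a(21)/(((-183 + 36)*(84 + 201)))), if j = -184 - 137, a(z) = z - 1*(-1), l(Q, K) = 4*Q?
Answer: 7172/41895 ≈ 0.17119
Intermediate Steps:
a(z) = 1 + z (a(z) = z + 1 = 1 + z)
j = -321
(j + c(l(4, 1)))*(a(21)/(((-183 + 36)*(84 + 201)))) = (-321 - 5)*((1 + 21)/(((-183 + 36)*(84 + 201)))) = -7172/((-147*285)) = -7172/(-41895) = -7172*(-1)/41895 = -326*(-22/41895) = 7172/41895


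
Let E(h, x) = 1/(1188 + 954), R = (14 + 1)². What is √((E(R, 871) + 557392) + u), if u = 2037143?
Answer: √1322683565098/714 ≈ 1610.8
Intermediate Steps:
R = 225 (R = 15² = 225)
E(h, x) = 1/2142
√((E(R, 871) + 557392) + u) = √((1/2142 + 557392) + 2037143) = √(1193933665/2142 + 2037143) = √(5557493971/2142) = √1322683565098/714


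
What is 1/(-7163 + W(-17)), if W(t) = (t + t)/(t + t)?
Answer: -1/7162 ≈ -0.00013963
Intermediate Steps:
W(t) = 1 (W(t) = (2*t)/((2*t)) = (2*t)*(1/(2*t)) = 1)
1/(-7163 + W(-17)) = 1/(-7163 + 1) = 1/(-7162) = -1/7162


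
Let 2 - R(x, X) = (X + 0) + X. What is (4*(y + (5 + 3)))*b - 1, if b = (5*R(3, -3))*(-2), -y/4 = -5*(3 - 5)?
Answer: 10239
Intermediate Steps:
R(x, X) = 2 - 2*X (R(x, X) = 2 - ((X + 0) + X) = 2 - (X + X) = 2 - 2*X)
y = -40 (y = -(-20)*(3 - 5) = -(-20)*(-2) = -4*10 = -40)
b = -80 (b = (5*(2 - 2*(-3)))*(-2) = (5*(2 + 6))*(-2) = (5*8)*(-2) = 40*(-2) = -80)
(4*(y + (5 + 3)))*b - 1 = (4*(-40 + (5 + 3)))*(-80) - 1 = (4*(-40 + 8))*(-80) - 1 = (4*(-32))*(-80) - 1 = -128*(-80) - 1 = 10240 - 1 = 10239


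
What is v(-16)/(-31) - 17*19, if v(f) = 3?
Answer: -10016/31 ≈ -323.10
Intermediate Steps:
v(-16)/(-31) - 17*19 = 3/(-31) - 17*19 = 3*(-1/31) - 323 = -3/31 - 323 = -10016/31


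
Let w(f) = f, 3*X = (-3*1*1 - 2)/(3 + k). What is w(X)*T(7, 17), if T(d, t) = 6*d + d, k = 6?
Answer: -245/27 ≈ -9.0741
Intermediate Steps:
X = -5/27 (X = ((-3*1*1 - 2)/(3 + 6))/3 = ((-3*1 - 2)/9)/3 = ((-3 - 2)*(⅑))/3 = (-5*⅑)/3 = (⅓)*(-5/9) = -5/27 ≈ -0.18519)
T(d, t) = 7*d
w(X)*T(7, 17) = -35*7/27 = -5/27*49 = -245/27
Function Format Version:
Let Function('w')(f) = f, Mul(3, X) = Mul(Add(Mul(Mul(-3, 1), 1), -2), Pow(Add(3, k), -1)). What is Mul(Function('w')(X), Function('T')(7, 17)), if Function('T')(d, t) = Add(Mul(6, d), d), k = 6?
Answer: Rational(-245, 27) ≈ -9.0741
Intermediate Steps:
X = Rational(-5, 27) (X = Mul(Rational(1, 3), Mul(Add(Mul(Mul(-3, 1), 1), -2), Pow(Add(3, 6), -1))) = Mul(Rational(1, 3), Mul(Add(Mul(-3, 1), -2), Pow(9, -1))) = Mul(Rational(1, 3), Mul(Add(-3, -2), Rational(1, 9))) = Mul(Rational(1, 3), Mul(-5, Rational(1, 9))) = Mul(Rational(1, 3), Rational(-5, 9)) = Rational(-5, 27) ≈ -0.18519)
Function('T')(d, t) = Mul(7, d)
Mul(Function('w')(X), Function('T')(7, 17)) = Mul(Rational(-5, 27), Mul(7, 7)) = Mul(Rational(-5, 27), 49) = Rational(-245, 27)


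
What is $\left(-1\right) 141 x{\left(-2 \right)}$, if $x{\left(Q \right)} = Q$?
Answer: $282$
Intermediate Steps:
$\left(-1\right) 141 x{\left(-2 \right)} = \left(-1\right) 141 \left(-2\right) = \left(-141\right) \left(-2\right) = 282$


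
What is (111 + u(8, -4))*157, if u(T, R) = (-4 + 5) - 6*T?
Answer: 10048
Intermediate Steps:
u(T, R) = 1 - 6*T
(111 + u(8, -4))*157 = (111 + (1 - 6*8))*157 = (111 + (1 - 48))*157 = (111 - 47)*157 = 64*157 = 10048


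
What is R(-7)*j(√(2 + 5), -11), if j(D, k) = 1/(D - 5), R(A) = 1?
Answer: -5/18 - √7/18 ≈ -0.42476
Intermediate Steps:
j(D, k) = 1/(-5 + D)
R(-7)*j(√(2 + 5), -11) = 1/(-5 + √(2 + 5)) = 1/(-5 + √7)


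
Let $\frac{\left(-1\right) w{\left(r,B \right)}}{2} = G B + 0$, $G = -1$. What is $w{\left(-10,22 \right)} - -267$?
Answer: $311$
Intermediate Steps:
$w{\left(r,B \right)} = 2 B$ ($w{\left(r,B \right)} = - 2 \left(- B + 0\right) = - 2 \left(- B\right) = 2 B$)
$w{\left(-10,22 \right)} - -267 = 2 \cdot 22 - -267 = 44 + 267 = 311$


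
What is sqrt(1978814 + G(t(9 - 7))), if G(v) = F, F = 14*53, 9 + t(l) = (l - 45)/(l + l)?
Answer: 2*sqrt(494889) ≈ 1407.0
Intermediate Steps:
t(l) = -9 + (-45 + l)/(2*l) (t(l) = -9 + (l - 45)/(l + l) = -9 + (-45 + l)/((2*l)) = -9 + (-45 + l)*(1/(2*l)) = -9 + (-45 + l)/(2*l))
F = 742
G(v) = 742
sqrt(1978814 + G(t(9 - 7))) = sqrt(1978814 + 742) = sqrt(1979556) = 2*sqrt(494889)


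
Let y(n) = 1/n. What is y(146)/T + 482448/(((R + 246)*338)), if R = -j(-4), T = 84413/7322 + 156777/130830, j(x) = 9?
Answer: 1704021133206633/282911568412096 ≈ 6.0232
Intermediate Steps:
T = 145138976/11404015 (T = 84413*(1/7322) + 156777*(1/130830) = 12059/1046 + 52259/43610 = 145138976/11404015 ≈ 12.727)
R = -9 (R = -1*9 = -9)
y(146)/T + 482448/(((R + 246)*338)) = 1/(146*(145138976/11404015)) + 482448/(((-9 + 246)*338)) = (1/146)*(11404015/145138976) + 482448/((237*338)) = 11404015/21190290496 + 482448/80106 = 11404015/21190290496 + 482448*(1/80106) = 11404015/21190290496 + 80408/13351 = 1704021133206633/282911568412096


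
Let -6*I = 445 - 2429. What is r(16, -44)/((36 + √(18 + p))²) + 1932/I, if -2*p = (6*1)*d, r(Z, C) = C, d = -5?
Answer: 765632611/131867304 + 352*√33/177241 ≈ 5.8175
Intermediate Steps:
I = 992/3 (I = -(445 - 2429)/6 = -⅙*(-1984) = 992/3 ≈ 330.67)
p = 15 (p = -6*1*(-5)/2 = -3*(-5) = -½*(-30) = 15)
r(16, -44)/((36 + √(18 + p))²) + 1932/I = -44/(36 + √(18 + 15))² + 1932/(992/3) = -44/(36 + √33)² + 1932*(3/992) = -44/(36 + √33)² + 1449/248 = 1449/248 - 44/(36 + √33)²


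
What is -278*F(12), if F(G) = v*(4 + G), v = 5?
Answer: -22240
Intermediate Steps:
F(G) = 20 + 5*G (F(G) = 5*(4 + G) = 20 + 5*G)
-278*F(12) = -278*(20 + 5*12) = -278*(20 + 60) = -278*80 = -22240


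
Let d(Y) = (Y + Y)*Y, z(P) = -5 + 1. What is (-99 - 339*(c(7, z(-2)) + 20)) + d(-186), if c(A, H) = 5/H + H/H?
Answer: 249591/4 ≈ 62398.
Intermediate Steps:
z(P) = -4
d(Y) = 2*Y**2 (d(Y) = (2*Y)*Y = 2*Y**2)
c(A, H) = 1 + 5/H (c(A, H) = 5/H + 1 = 1 + 5/H)
(-99 - 339*(c(7, z(-2)) + 20)) + d(-186) = (-99 - 339*((5 - 4)/(-4) + 20)) + 2*(-186)**2 = (-99 - 339*(-1/4*1 + 20)) + 2*34596 = (-99 - 339*(-1/4 + 20)) + 69192 = (-99 - 339*79/4) + 69192 = (-99 - 26781/4) + 69192 = -27177/4 + 69192 = 249591/4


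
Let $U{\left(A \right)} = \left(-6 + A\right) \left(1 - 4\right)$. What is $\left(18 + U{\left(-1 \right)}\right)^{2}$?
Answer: $1521$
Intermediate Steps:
$U{\left(A \right)} = 18 - 3 A$ ($U{\left(A \right)} = \left(-6 + A\right) \left(-3\right) = 18 - 3 A$)
$\left(18 + U{\left(-1 \right)}\right)^{2} = \left(18 + \left(18 - -3\right)\right)^{2} = \left(18 + \left(18 + 3\right)\right)^{2} = \left(18 + 21\right)^{2} = 39^{2} = 1521$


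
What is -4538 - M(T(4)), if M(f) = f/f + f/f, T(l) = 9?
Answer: -4540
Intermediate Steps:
M(f) = 2 (M(f) = 1 + 1 = 2)
-4538 - M(T(4)) = -4538 - 1*2 = -4538 - 2 = -4540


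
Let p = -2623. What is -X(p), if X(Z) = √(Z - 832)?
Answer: -I*√3455 ≈ -58.779*I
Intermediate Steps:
X(Z) = √(-832 + Z)
-X(p) = -√(-832 - 2623) = -√(-3455) = -I*√3455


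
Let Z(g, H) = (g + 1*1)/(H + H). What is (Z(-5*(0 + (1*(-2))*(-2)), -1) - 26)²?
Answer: 1089/4 ≈ 272.25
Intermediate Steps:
Z(g, H) = (1 + g)/(2*H) (Z(g, H) = (g + 1)/((2*H)) = (1 + g)*(1/(2*H)) = (1 + g)/(2*H))
(Z(-5*(0 + (1*(-2))*(-2)), -1) - 26)² = ((½)*(1 - 5*(0 + (1*(-2))*(-2)))/(-1) - 26)² = ((½)*(-1)*(1 - 5*(0 - 2*(-2))) - 26)² = ((½)*(-1)*(1 - 5*(0 + 4)) - 26)² = ((½)*(-1)*(1 - 5*4) - 26)² = ((½)*(-1)*(1 - 20) - 26)² = ((½)*(-1)*(-19) - 26)² = (19/2 - 26)² = (-33/2)² = 1089/4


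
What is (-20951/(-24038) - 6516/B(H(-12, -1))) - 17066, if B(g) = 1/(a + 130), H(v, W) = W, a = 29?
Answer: -3616376747/3434 ≈ -1.0531e+6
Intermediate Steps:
B(g) = 1/159 (B(g) = 1/(29 + 130) = 1/159)
(-20951/(-24038) - 6516/B(H(-12, -1))) - 17066 = (-20951/(-24038) - 6516/1/159) - 17066 = (-20951*(-1/24038) - 6516*159) - 17066 = (2993/3434 - 1036044) - 17066 = -3557772103/3434 - 17066 = -3616376747/3434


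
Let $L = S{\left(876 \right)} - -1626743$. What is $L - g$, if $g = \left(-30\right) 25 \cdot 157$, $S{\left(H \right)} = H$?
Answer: $1745369$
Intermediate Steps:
$L = 1627619$ ($L = 876 - -1626743 = 876 + 1626743 = 1627619$)
$g = -117750$ ($g = \left(-750\right) 157 = -117750$)
$L - g = 1627619 - -117750 = 1627619 + 117750 = 1745369$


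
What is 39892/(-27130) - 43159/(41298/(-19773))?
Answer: 3858438467849/186735790 ≈ 20663.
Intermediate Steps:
39892/(-27130) - 43159/(41298/(-19773)) = 39892*(-1/27130) - 43159/(41298*(-1/19773)) = -19946/13565 - 43159/(-13766/6591) = -19946/13565 - 43159*(-6591/13766) = -19946/13565 + 284460969/13766 = 3858438467849/186735790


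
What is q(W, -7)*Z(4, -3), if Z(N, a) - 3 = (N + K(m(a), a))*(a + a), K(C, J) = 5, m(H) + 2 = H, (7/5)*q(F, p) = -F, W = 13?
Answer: 3315/7 ≈ 473.57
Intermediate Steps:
q(F, p) = -5*F/7 (q(F, p) = 5*(-F)/7 = -5*F/7)
m(H) = -2 + H
Z(N, a) = 3 + 2*a*(5 + N) (Z(N, a) = 3 + (N + 5)*(a + a) = 3 + (5 + N)*(2*a) = 3 + 2*a*(5 + N))
q(W, -7)*Z(4, -3) = (-5/7*13)*(3 + 10*(-3) + 2*4*(-3)) = -65*(3 - 30 - 24)/7 = -65/7*(-51) = 3315/7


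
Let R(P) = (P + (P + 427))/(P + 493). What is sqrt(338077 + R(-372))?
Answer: 10*sqrt(409070)/11 ≈ 581.44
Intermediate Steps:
R(P) = (427 + 2*P)/(493 + P) (R(P) = (P + (427 + P))/(493 + P) = (427 + 2*P)/(493 + P))
sqrt(338077 + R(-372)) = sqrt(338077 + (427 + 2*(-372))/(493 - 372)) = sqrt(338077 + (427 - 744)/121) = sqrt(338077 + (1/121)*(-317)) = sqrt(338077 - 317/121) = sqrt(40907000/121) = 10*sqrt(409070)/11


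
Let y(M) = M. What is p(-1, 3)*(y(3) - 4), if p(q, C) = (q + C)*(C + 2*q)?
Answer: -2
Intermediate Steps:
p(q, C) = (C + q)*(C + 2*q)
p(-1, 3)*(y(3) - 4) = (3**2 + 2*(-1)**2 + 3*3*(-1))*(3 - 4) = (9 + 2*1 - 9)*(-1) = (9 + 2 - 9)*(-1) = 2*(-1) = -2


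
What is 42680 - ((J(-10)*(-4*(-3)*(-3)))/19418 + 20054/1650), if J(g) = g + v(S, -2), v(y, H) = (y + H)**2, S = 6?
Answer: 341766335957/8009925 ≈ 42668.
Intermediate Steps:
v(y, H) = (H + y)**2
J(g) = 16 + g (J(g) = g + (-2 + 6)**2 = g + 4**2 = g + 16 = 16 + g)
42680 - ((J(-10)*(-4*(-3)*(-3)))/19418 + 20054/1650) = 42680 - (((16 - 10)*(-4*(-3)*(-3)))/19418 + 20054/1650) = 42680 - ((6*(12*(-3)))*(1/19418) + 20054*(1/1650)) = 42680 - ((6*(-36))*(1/19418) + 10027/825) = 42680 - (-216*1/19418 + 10027/825) = 42680 - (-108/9709 + 10027/825) = 42680 - 1*97263043/8009925 = 42680 - 97263043/8009925 = 341766335957/8009925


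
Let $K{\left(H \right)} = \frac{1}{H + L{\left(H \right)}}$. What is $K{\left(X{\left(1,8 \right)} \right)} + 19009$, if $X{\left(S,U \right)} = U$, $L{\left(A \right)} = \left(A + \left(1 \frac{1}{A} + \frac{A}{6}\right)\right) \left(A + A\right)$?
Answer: $\frac{9086305}{478} \approx 19009.0$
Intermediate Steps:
$L{\left(A \right)} = 2 A \left(\frac{1}{A} + \frac{7 A}{6}\right)$ ($L{\left(A \right)} = \left(A + \left(\frac{1}{A} + A \frac{1}{6}\right)\right) 2 A = \left(A + \left(\frac{1}{A} + \frac{A}{6}\right)\right) 2 A = \left(\frac{1}{A} + \frac{7 A}{6}\right) 2 A = 2 A \left(\frac{1}{A} + \frac{7 A}{6}\right)$)
$K{\left(H \right)} = \frac{1}{2 + H + \frac{7 H^{2}}{3}}$ ($K{\left(H \right)} = \frac{1}{H + \left(2 + \frac{7 H^{2}}{3}\right)} = \frac{1}{2 + H + \frac{7 H^{2}}{3}}$)
$K{\left(X{\left(1,8 \right)} \right)} + 19009 = \frac{3}{6 + 3 \cdot 8 + 7 \cdot 8^{2}} + 19009 = \frac{3}{6 + 24 + 7 \cdot 64} + 19009 = \frac{3}{6 + 24 + 448} + 19009 = \frac{3}{478} + 19009 = \frac{9086305}{478}$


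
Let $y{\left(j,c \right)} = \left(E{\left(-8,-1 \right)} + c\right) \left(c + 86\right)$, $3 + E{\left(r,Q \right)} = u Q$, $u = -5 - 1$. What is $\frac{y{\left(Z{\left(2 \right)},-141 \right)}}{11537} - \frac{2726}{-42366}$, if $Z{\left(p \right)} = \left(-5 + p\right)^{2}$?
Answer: $\frac{176503901}{244388271} \approx 0.72223$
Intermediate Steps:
$u = -6$ ($u = -5 - 1 = -6$)
$E{\left(r,Q \right)} = -3 - 6 Q$
$y{\left(j,c \right)} = \left(3 + c\right) \left(86 + c\right)$ ($y{\left(j,c \right)} = \left(\left(-3 - -6\right) + c\right) \left(c + 86\right) = \left(\left(-3 + 6\right) + c\right) \left(86 + c\right) = \left(3 + c\right) \left(86 + c\right)$)
$\frac{y{\left(Z{\left(2 \right)},-141 \right)}}{11537} - \frac{2726}{-42366} = \frac{258 + \left(-141\right)^{2} + 89 \left(-141\right)}{11537} - \frac{2726}{-42366} = \left(258 + 19881 - 12549\right) \frac{1}{11537} - - \frac{1363}{21183} = 7590 \cdot \frac{1}{11537} + \frac{1363}{21183} = \frac{7590}{11537} + \frac{1363}{21183} = \frac{176503901}{244388271}$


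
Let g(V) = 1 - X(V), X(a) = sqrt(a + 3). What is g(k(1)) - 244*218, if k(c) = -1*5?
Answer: -53191 - I*sqrt(2) ≈ -53191.0 - 1.4142*I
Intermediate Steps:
X(a) = sqrt(3 + a)
k(c) = -5
g(V) = 1 - sqrt(3 + V)
g(k(1)) - 244*218 = (1 - sqrt(3 - 5)) - 244*218 = (1 - sqrt(-2)) - 53192 = (1 - I*sqrt(2)) - 53192 = -53191 - I*sqrt(2)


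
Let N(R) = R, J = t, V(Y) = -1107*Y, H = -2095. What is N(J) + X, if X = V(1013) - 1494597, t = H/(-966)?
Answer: -2527042313/966 ≈ -2.6160e+6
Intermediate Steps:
t = 2095/966 (t = -2095/(-966) = -2095*(-1/966) = 2095/966 ≈ 2.1687)
J = 2095/966 ≈ 2.1687
X = -2615988 (X = -1107*1013 - 1494597 = -1121391 - 1494597 = -2615988)
N(J) + X = 2095/966 - 2615988 = -2527042313/966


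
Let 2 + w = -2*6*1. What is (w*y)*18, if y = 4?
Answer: -1008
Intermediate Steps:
w = -14 (w = -2 - 2*6*1 = -2 - 12*1 = -2 - 12 = -14)
(w*y)*18 = -14*4*18 = -56*18 = -1008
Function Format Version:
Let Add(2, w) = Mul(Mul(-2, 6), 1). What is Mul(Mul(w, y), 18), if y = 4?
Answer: -1008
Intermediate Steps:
w = -14 (w = Add(-2, Mul(Mul(-2, 6), 1)) = Add(-2, Mul(-12, 1)) = Add(-2, -12) = -14)
Mul(Mul(w, y), 18) = Mul(Mul(-14, 4), 18) = Mul(-56, 18) = -1008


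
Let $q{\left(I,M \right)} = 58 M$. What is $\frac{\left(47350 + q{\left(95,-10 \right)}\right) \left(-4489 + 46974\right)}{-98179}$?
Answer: $- \frac{1987023450}{98179} \approx -20239.0$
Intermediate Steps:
$\frac{\left(47350 + q{\left(95,-10 \right)}\right) \left(-4489 + 46974\right)}{-98179} = \frac{\left(47350 + 58 \left(-10\right)\right) \left(-4489 + 46974\right)}{-98179} = \left(47350 - 580\right) 42485 \left(- \frac{1}{98179}\right) = 46770 \cdot 42485 \left(- \frac{1}{98179}\right) = 1987023450 \left(- \frac{1}{98179}\right) = - \frac{1987023450}{98179}$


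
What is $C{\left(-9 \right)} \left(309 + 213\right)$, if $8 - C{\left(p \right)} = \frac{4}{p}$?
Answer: $4408$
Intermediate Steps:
$C{\left(p \right)} = 8 - \frac{4}{p}$
$C{\left(-9 \right)} \left(309 + 213\right) = \left(8 - \frac{4}{-9}\right) \left(309 + 213\right) = \left(8 - - \frac{4}{9}\right) 522 = \left(8 + \frac{4}{9}\right) 522 = \frac{76}{9} \cdot 522 = 4408$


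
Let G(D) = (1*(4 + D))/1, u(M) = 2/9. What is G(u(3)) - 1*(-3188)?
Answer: 28730/9 ≈ 3192.2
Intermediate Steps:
u(M) = 2/9 (u(M) = 2*(1/9) = 2/9)
G(D) = 4 + D (G(D) = (4 + D)*1 = 4 + D)
G(u(3)) - 1*(-3188) = (4 + 2/9) - 1*(-3188) = 38/9 + 3188 = 28730/9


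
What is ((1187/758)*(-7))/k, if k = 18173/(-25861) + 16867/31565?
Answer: 6782657181685/104174409564 ≈ 65.109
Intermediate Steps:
k = -137433258/816302465 (k = 18173*(-1/25861) + 16867*(1/31565) = -18173/25861 + 16867/31565 = -137433258/816302465 ≈ -0.16836)
((1187/758)*(-7))/k = ((1187/758)*(-7))/(-137433258/816302465) = ((1187*(1/758))*(-7))*(-816302465/137433258) = ((1187/758)*(-7))*(-816302465/137433258) = -8309/758*(-816302465/137433258) = 6782657181685/104174409564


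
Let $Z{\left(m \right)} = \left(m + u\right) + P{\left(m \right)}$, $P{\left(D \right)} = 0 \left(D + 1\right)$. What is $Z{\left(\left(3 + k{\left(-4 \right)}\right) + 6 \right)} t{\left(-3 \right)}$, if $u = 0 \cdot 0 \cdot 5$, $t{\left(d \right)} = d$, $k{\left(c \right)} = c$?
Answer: $-15$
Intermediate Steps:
$u = 0$ ($u = 0 \cdot 5 = 0$)
$P{\left(D \right)} = 0$ ($P{\left(D \right)} = 0 \left(1 + D\right) = 0$)
$Z{\left(m \right)} = m$ ($Z{\left(m \right)} = \left(m + 0\right) + 0 = m + 0 = m$)
$Z{\left(\left(3 + k{\left(-4 \right)}\right) + 6 \right)} t{\left(-3 \right)} = \left(\left(3 - 4\right) + 6\right) \left(-3\right) = \left(-1 + 6\right) \left(-3\right) = 5 \left(-3\right) = -15$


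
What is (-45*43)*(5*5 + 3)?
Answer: -54180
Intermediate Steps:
(-45*43)*(5*5 + 3) = -1935*(25 + 3) = -1935*28 = -54180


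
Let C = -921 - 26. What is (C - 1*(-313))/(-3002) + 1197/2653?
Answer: 376814/568879 ≈ 0.66238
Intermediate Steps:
C = -947
(C - 1*(-313))/(-3002) + 1197/2653 = (-947 - 1*(-313))/(-3002) + 1197/2653 = (-947 + 313)*(-1/3002) + 1197*(1/2653) = -634*(-1/3002) + 171/379 = 317/1501 + 171/379 = 376814/568879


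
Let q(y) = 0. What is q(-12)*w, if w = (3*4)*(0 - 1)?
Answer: 0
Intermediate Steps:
w = -12 (w = 12*(-1) = -12)
q(-12)*w = 0*(-12) = 0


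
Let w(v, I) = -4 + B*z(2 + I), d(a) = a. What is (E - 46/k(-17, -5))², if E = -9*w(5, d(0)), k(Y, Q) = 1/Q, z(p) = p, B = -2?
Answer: 91204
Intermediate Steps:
w(v, I) = -8 - 2*I (w(v, I) = -4 - 2*(2 + I) = -4 + (-4 - 2*I) = -8 - 2*I)
E = 72 (E = -9*(-8 - 2*0) = -9*(-8 + 0) = -9*(-8) = 72)
(E - 46/k(-17, -5))² = (72 - 46/(1/(-5)))² = (72 - 46/(-⅕))² = (72 - 46*(-5))² = (72 + 230)² = 302² = 91204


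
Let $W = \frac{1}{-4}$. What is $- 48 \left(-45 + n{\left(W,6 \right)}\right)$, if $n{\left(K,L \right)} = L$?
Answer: $1872$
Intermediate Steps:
$W = - \frac{1}{4} \approx -0.25$
$- 48 \left(-45 + n{\left(W,6 \right)}\right) = - 48 \left(-45 + 6\right) = \left(-48\right) \left(-39\right) = 1872$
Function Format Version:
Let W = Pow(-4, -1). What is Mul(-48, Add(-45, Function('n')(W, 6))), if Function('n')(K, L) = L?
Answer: 1872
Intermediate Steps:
W = Rational(-1, 4) ≈ -0.25000
Mul(-48, Add(-45, Function('n')(W, 6))) = Mul(-48, Add(-45, 6)) = Mul(-48, -39) = 1872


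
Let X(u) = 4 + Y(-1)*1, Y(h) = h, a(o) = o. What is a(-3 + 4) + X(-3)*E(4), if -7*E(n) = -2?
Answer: 13/7 ≈ 1.8571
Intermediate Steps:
E(n) = 2/7 (E(n) = -⅐*(-2) = 2/7)
X(u) = 3 (X(u) = 4 - 1*1 = 4 - 1 = 3)
a(-3 + 4) + X(-3)*E(4) = (-3 + 4) + 3*(2/7) = 1 + 6/7 = 13/7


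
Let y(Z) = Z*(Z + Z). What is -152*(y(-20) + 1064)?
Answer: -283328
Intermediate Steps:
y(Z) = 2*Z² (y(Z) = Z*(2*Z) = 2*Z²)
-152*(y(-20) + 1064) = -152*(2*(-20)² + 1064) = -152*(2*400 + 1064) = -152*(800 + 1064) = -152*1864 = -283328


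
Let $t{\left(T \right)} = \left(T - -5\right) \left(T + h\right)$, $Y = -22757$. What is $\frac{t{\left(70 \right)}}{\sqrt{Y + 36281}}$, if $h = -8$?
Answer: $\frac{775 \sqrt{69}}{161} \approx 39.985$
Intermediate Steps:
$t{\left(T \right)} = \left(-8 + T\right) \left(5 + T\right)$ ($t{\left(T \right)} = \left(T - -5\right) \left(T - 8\right) = \left(T + 5\right) \left(-8 + T\right) = \left(5 + T\right) \left(-8 + T\right) = \left(-8 + T\right) \left(5 + T\right)$)
$\frac{t{\left(70 \right)}}{\sqrt{Y + 36281}} = \frac{-40 + 70^{2} - 210}{\sqrt{-22757 + 36281}} = \frac{-40 + 4900 - 210}{\sqrt{13524}} = \frac{4650}{14 \sqrt{69}} = 4650 \frac{\sqrt{69}}{966} = \frac{775 \sqrt{69}}{161}$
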